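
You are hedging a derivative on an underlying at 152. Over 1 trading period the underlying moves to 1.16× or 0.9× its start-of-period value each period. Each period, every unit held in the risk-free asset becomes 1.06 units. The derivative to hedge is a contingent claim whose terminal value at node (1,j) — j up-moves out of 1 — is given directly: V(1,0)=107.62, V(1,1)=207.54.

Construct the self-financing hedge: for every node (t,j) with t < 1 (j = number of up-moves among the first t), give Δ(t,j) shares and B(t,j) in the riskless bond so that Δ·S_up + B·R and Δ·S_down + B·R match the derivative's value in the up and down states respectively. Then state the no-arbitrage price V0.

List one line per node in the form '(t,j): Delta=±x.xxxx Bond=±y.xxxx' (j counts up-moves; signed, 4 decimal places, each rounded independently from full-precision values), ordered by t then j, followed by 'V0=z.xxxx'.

Risk-neutral probability p* = (R−d)/(u−d) = (1.06−0.9)/(1.16−0.9) = 0.6154.
At expiry t=1: V(1,0)=107.6200, V(1,1)=207.5400
(0,0): S=152.0000. Δ = (V_up−V_dn)/(S_up−S_dn) = (207.5400−107.6200)/(176.3200−136.8000) = 2.5283. V = [p*·207.5400 + (1−p*)·107.6200]/1.06 = 159.5370. B = V − Δ·S = -224.7707.
Each (Δ,B) replicates both successor values, so the strategy is self-financing and V0 is arbitrage-free.

(0,0): Delta=2.5283 Bond=-224.7707
V0=159.5370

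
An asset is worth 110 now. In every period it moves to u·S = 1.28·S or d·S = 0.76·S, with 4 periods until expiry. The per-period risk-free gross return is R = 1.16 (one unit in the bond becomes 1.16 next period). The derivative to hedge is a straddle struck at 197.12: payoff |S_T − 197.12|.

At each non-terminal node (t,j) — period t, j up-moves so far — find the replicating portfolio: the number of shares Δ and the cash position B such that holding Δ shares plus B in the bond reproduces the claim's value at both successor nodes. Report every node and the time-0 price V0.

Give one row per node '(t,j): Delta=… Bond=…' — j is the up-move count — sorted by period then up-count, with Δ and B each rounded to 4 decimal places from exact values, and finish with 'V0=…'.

The replicating-portfolio and risk-neutral prices coincide; use p* = (1.16−0.76)/(1.28−0.76) = 0.7692 for the latter.
Terminal values V(4,·): V(4,0)=160.4216, V(4,1)=135.3122, V(4,2)=93.0226, V(4,3)=21.7981, V(4,4)=98.1590
Node (3,0) S=48.2874: V=(p*·135.3122+(1−p*)·160.4216)/1.16=121.6437; Δ=(135.3122−160.4216)/(61.8078−36.6984)=-1.0000; B=V−Δ·S=169.9310
Node (3,1) S=81.3261: V=(p*·93.0226+(1−p*)·135.3122)/1.16=88.6050; Δ=(93.0226−135.3122)/(104.0974−61.8078)=-1.0000; B=V−Δ·S=169.9310
Node (3,2) S=136.9702: V=(p*·21.7981+(1−p*)·93.0226)/1.16=32.9608; Δ=(21.7981−93.0226)/(175.3219−104.0974)=-1.0000; B=V−Δ·S=169.9310
Node (3,3) S=230.6867: V=(p*·98.1590+(1−p*)·21.7981)/1.16=69.4287; Δ=(98.1590−21.7981)/(295.2790−175.3219)=0.6366; B=V−Δ·S=-77.4192
Node (2,0) S=63.5360: V=(p*·88.6050+(1−p*)·121.6437)/1.16=82.9563; Δ=(88.6050−121.6437)/(81.3261−48.2874)=-1.0000; B=V−Δ·S=146.4923
Node (2,1) S=107.0080: V=(p*·32.9608+(1−p*)·88.6050)/1.16=39.4843; Δ=(32.9608−88.6050)/(136.9702−81.3261)=-1.0000; B=V−Δ·S=146.4923
Node (2,2) S=180.2240: V=(p*·69.4287+(1−p*)·32.9608)/1.16=52.5974; Δ=(69.4287−32.9608)/(230.6867−136.9702)=0.3891; B=V−Δ·S=-17.5331
Node (1,0) S=83.6000: V=(p*·39.4843+(1−p*)·82.9563)/1.16=42.6864; Δ=(39.4843−82.9563)/(107.0080−63.5360)=-1.0000; B=V−Δ·S=126.2864
Node (1,1) S=140.8000: V=(p*·52.5974+(1−p*)·39.4843)/1.16=42.7339; Δ=(52.5974−39.4843)/(180.2240−107.0080)=0.1791; B=V−Δ·S=17.5163
Node (0,0) S=110.0000: V=(p*·42.7339+(1−p*)·42.6864)/1.16=36.8301; Δ=(42.7339−42.6864)/(140.8000−83.6000)=0.0008; B=V−Δ·S=36.7389
Check: Δ(0,0)·S0 + B(0,0) = 36.8301 = V0.

(0,0): Delta=0.0008 Bond=36.7389
(1,0): Delta=-1.0000 Bond=126.2864
(1,1): Delta=0.1791 Bond=17.5163
(2,0): Delta=-1.0000 Bond=146.4923
(2,1): Delta=-1.0000 Bond=146.4923
(2,2): Delta=0.3891 Bond=-17.5331
(3,0): Delta=-1.0000 Bond=169.9310
(3,1): Delta=-1.0000 Bond=169.9310
(3,2): Delta=-1.0000 Bond=169.9310
(3,3): Delta=0.6366 Bond=-77.4192
V0=36.8301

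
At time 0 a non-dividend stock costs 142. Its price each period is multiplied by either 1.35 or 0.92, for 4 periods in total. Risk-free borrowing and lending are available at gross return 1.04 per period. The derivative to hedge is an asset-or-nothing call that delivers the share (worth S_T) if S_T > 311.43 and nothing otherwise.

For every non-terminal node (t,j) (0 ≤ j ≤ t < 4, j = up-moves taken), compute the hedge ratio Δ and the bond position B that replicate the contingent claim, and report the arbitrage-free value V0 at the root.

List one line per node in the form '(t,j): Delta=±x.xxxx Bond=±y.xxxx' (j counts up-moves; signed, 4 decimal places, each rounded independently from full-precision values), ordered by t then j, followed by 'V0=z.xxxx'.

No-arbitrage ⇒ martingale measure with p* = (R−d)/(u−d) = 0.2791.
Terminal payoffs: V(4,0)=0.0000, V(4,1)=0.0000, V(4,2)=0.0000, V(4,3)=321.4234, V(4,4)=471.6539
(3,0): S=110.5737. Δ = (V_up−V_dn)/(S_up−S_dn) = (0.0000−0.0000)/(149.2745−101.7278) = 0.0000. V = [p*·0.0000 + (1−p*)·0.0000]/1.04 = 0.0000. B = V − Δ·S = 0.0000.
(3,1): S=162.2549. Δ = (V_up−V_dn)/(S_up−S_dn) = (0.0000−0.0000)/(219.0441−149.2745) = 0.0000. V = [p*·0.0000 + (1−p*)·0.0000]/1.04 = 0.0000. B = V − Δ·S = 0.0000.
(3,2): S=238.0914. Δ = (V_up−V_dn)/(S_up−S_dn) = (321.4234−0.0000)/(321.4234−219.0441) = 3.1395. V = [p*·321.4234 + (1−p*)·0.0000]/1.04 = 86.2496. B = V − Δ·S = -661.2467.
(3,3): S=349.3733. Δ = (V_up−V_dn)/(S_up−S_dn) = (471.6539−321.4234)/(471.6539−321.4234) = 1.0000. V = [p*·471.6539 + (1−p*)·321.4234]/1.04 = 349.3733. B = V − Δ·S = 0.0000.
(2,0): S=120.1888. Δ = (V_up−V_dn)/(S_up−S_dn) = (0.0000−0.0000)/(162.2549−110.5737) = 0.0000. V = [p*·0.0000 + (1−p*)·0.0000]/1.04 = 0.0000. B = V − Δ·S = 0.0000.
(2,1): S=176.3640. Δ = (V_up−V_dn)/(S_up−S_dn) = (86.2496−0.0000)/(238.0914−162.2549) = 1.1373. V = [p*·86.2496 + (1−p*)·0.0000]/1.04 = 23.1439. B = V − Δ·S = -177.4365.
(2,2): S=258.7950. Δ = (V_up−V_dn)/(S_up−S_dn) = (349.3733−86.2496)/(349.3733−238.0914) = 2.3645. V = [p*·349.3733 + (1−p*)·86.2496]/1.04 = 153.5379. B = V − Δ·S = -458.3776.
(1,0): S=130.6400. Δ = (V_up−V_dn)/(S_up−S_dn) = (23.1439−0.0000)/(176.3640−120.1888) = 0.4120. V = [p*·23.1439 + (1−p*)·0.0000]/1.04 = 6.2103. B = V − Δ·S = -47.6127.
(1,1): S=191.7000. Δ = (V_up−V_dn)/(S_up−S_dn) = (153.5379−23.1439)/(258.7950−176.3640) = 1.5819. V = [p*·153.5379 + (1−p*)·23.1439]/1.04 = 57.2432. B = V − Δ·S = -245.9987.
(0,0): S=142.0000. Δ = (V_up−V_dn)/(S_up−S_dn) = (57.2432−6.2103)/(191.7000−130.6400) = 0.8358. V = [p*·57.2432 + (1−p*)·6.2103]/1.04 = 19.6655. B = V − Δ·S = -99.0156.
Root portfolio cost Δ·142+B reproduces V0=19.6655.

(0,0): Delta=0.8358 Bond=-99.0156
(1,0): Delta=0.4120 Bond=-47.6127
(1,1): Delta=1.5819 Bond=-245.9987
(2,0): Delta=0.0000 Bond=0.0000
(2,1): Delta=1.1373 Bond=-177.4365
(2,2): Delta=2.3645 Bond=-458.3776
(3,0): Delta=0.0000 Bond=0.0000
(3,1): Delta=0.0000 Bond=0.0000
(3,2): Delta=3.1395 Bond=-661.2467
(3,3): Delta=1.0000 Bond=0.0000
V0=19.6655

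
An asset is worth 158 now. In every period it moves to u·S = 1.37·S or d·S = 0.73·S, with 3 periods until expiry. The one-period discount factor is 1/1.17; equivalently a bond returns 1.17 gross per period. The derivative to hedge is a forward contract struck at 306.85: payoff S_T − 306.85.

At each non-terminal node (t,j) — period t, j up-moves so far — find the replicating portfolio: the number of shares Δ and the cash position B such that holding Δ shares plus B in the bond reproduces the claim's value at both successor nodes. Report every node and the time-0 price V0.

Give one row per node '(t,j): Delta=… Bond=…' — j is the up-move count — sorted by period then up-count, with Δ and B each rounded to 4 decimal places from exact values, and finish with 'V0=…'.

Risk-neutral probability p* = (R−d)/(u−d) = (1.17−0.73)/(1.37−0.73) = 0.6875.
Terminal values V(3,·): V(3,0)=-245.3853, V(3,1)=-191.4985, V(3,2)=-90.3684, V(3,3)=99.4238
(2,0): S=84.1982. Δ = (V_up−V_dn)/(S_up−S_dn) = (-191.4985−-245.3853)/(115.3515−61.4647) = 1.0000. V = [p*·-191.4985 + (1−p*)·-245.3853]/1.17 = -178.0668. B = V − Δ·S = -262.2650.
(2,1): S=158.0158. Δ = (V_up−V_dn)/(S_up−S_dn) = (-90.3684−-191.4985)/(216.4816−115.3515) = 1.0000. V = [p*·-90.3684 + (1−p*)·-191.4985]/1.17 = -104.2492. B = V − Δ·S = -262.2650.
(2,2): S=296.5502. Δ = (V_up−V_dn)/(S_up−S_dn) = (99.4238−-90.3684)/(406.2738−216.4816) = 1.0000. V = [p*·99.4238 + (1−p*)·-90.3684]/1.17 = 34.2852. B = V − Δ·S = -262.2650.
(1,0): S=115.3400. Δ = (V_up−V_dn)/(S_up−S_dn) = (-104.2492−-178.0668)/(158.0158−84.1982) = 1.0000. V = [p*·-104.2492 + (1−p*)·-178.0668]/1.17 = -108.8181. B = V − Δ·S = -224.1581.
(1,1): S=216.4600. Δ = (V_up−V_dn)/(S_up−S_dn) = (34.2852−-104.2492)/(296.5502−158.0158) = 1.0000. V = [p*·34.2852 + (1−p*)·-104.2492]/1.17 = -7.6981. B = V − Δ·S = -224.1581.
(0,0): S=158.0000. Δ = (V_up−V_dn)/(S_up−S_dn) = (-7.6981−-108.8181)/(216.4600−115.3400) = 1.0000. V = [p*·-7.6981 + (1−p*)·-108.8181]/1.17 = -33.5881. B = V − Δ·S = -191.5881.
Each (Δ,B) replicates both successor values, so the strategy is self-financing and V0 is arbitrage-free.

(0,0): Delta=1.0000 Bond=-191.5881
(1,0): Delta=1.0000 Bond=-224.1581
(1,1): Delta=1.0000 Bond=-224.1581
(2,0): Delta=1.0000 Bond=-262.2650
(2,1): Delta=1.0000 Bond=-262.2650
(2,2): Delta=1.0000 Bond=-262.2650
V0=-33.5881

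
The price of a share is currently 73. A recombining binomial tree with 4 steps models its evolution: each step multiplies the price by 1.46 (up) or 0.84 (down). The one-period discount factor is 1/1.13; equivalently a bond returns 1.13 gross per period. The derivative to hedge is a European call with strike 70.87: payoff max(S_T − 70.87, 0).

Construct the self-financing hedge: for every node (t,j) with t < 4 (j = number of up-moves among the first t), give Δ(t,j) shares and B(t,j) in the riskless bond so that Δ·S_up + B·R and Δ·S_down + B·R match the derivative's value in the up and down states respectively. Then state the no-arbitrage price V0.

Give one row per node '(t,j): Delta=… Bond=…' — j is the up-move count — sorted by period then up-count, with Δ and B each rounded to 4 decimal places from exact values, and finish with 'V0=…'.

(0,0): Delta=0.8912 Bond=-32.4911
(1,0): Delta=0.7645 Bond=-28.9450
(1,1): Delta=0.9741 Bond=-45.5566
(2,0): Delta=0.5045 Bond=-19.3187
(2,1): Delta=0.9347 Bond=-47.9438
(2,2): Delta=1.0000 Bond=-55.5016
(3,0): Delta=0.0000 Bond=0.0000
(3,1): Delta=0.8349 Bond=-46.6714
(3,2): Delta=1.0000 Bond=-62.7168
(3,3): Delta=1.0000 Bond=-62.7168
V0=32.5658

The replicating-portfolio and risk-neutral prices coincide; use p* = (1.13−0.84)/(1.46−0.84) = 0.4677 for the latter.
Terminal payoffs: V(4,0)=0.0000, V(4,1)=0.0000, V(4,2)=38.9262, V(4,3)=119.9662, V(4,4)=260.8215
  t=3,j=0: stock 43.2674 → up 63.1704 (V=0.0000), down 36.3446 (V=0.0000). Price 0.0000; hedge Δ=0.0000, bond B=0.0000.
  t=3,j=1: stock 75.2028 → up 109.7962 (V=38.9262), down 63.1704 (V=0.0000). Price 16.1127; hedge Δ=0.8349, bond B=-46.6714.
  t=3,j=2: stock 130.7097 → up 190.8362 (V=119.9662), down 109.7962 (V=38.9262). Price 67.9929; hedge Δ=1.0000, bond B=-62.7168.
  t=3,j=3: stock 227.1859 → up 331.6915 (V=260.8215), down 190.8362 (V=119.9662). Price 164.4691; hedge Δ=1.0000, bond B=-62.7168.
  t=2,j=0: stock 51.5088 → up 75.2028 (V=16.1127), down 43.2674 (V=0.0000). Price 6.6696; hedge Δ=0.5045, bond B=-19.3187.
  t=2,j=1: stock 89.5272 → up 130.7097 (V=67.9929), down 75.2028 (V=16.1127). Price 35.7339; hedge Δ=0.9347, bond B=-47.9438.
  t=2,j=2: stock 155.6068 → up 227.1859 (V=164.4691), down 130.7097 (V=67.9929). Price 100.1052; hedge Δ=1.0000, bond B=-55.5016.
  t=1,j=0: stock 61.3200 → up 89.5272 (V=35.7339), down 51.5088 (V=6.6696). Price 17.9329; hedge Δ=0.7645, bond B=-28.9450.
  t=1,j=1: stock 106.5800 → up 155.6068 (V=100.1052), down 89.5272 (V=35.7339). Price 58.2682; hedge Δ=0.9741, bond B=-45.5566.
  t=0,j=0: stock 73.0000 → up 106.5800 (V=58.2682), down 61.3200 (V=17.9329). Price 32.5658; hedge Δ=0.8912, bond B=-32.4911.
Root portfolio cost Δ·73+B reproduces V0=32.5658.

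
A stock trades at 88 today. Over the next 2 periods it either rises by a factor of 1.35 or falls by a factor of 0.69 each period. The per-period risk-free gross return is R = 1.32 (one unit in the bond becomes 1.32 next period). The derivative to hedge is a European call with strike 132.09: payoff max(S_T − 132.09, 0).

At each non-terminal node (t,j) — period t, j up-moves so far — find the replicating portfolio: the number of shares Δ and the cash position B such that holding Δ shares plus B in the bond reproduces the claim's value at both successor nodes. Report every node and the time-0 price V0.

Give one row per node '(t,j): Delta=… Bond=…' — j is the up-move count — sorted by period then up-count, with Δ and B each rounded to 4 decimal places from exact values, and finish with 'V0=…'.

Since d<R<u, set p* = (R−d)/(u−d) = 0.9545; price each node as the discounted p*-expectation of its children.
At expiry t=2: V(2,0)=0.0000, V(2,1)=0.0000, V(2,2)=28.2900
Node (1,0) S=60.7200: V=(p*·0.0000+(1−p*)·0.0000)/1.32=0.0000; Δ=(0.0000−0.0000)/(81.9720−41.8968)=0.0000; B=V−Δ·S=0.0000
Node (1,1) S=118.8000: V=(p*·28.2900+(1−p*)·0.0000)/1.32=20.4576; Δ=(28.2900−0.0000)/(160.3800−81.9720)=0.3608; B=V−Δ·S=-22.4060
Node (0,0) S=88.0000: V=(p*·20.4576+(1−p*)·0.0000)/1.32=14.7938; Δ=(20.4576−0.0000)/(118.8000−60.7200)=0.3522; B=V−Δ·S=-16.2027
Self-financing check: at every node Δ·S+B equals the discounted successor values.

(0,0): Delta=0.3522 Bond=-16.2027
(1,0): Delta=0.0000 Bond=0.0000
(1,1): Delta=0.3608 Bond=-22.4060
V0=14.7938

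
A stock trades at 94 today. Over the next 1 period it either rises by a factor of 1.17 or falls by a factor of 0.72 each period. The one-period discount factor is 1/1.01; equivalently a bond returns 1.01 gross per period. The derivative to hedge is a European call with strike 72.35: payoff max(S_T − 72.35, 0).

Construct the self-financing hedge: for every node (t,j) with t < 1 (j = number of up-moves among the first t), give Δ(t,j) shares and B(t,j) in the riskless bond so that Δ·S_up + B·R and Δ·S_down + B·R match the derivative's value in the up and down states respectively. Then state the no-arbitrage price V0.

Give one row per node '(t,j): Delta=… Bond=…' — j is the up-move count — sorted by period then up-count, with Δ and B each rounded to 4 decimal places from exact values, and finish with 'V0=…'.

(0,0): Delta=0.8896 Bond=-59.6119
V0=24.0103

The replicating-portfolio and risk-neutral prices coincide; use p* = (1.01−0.72)/(1.17−0.72) = 0.6444 for the latter.
Terminal values V(1,·): V(1,0)=0.0000, V(1,1)=37.6300
(0,0): S=94.0000. Δ = (V_up−V_dn)/(S_up−S_dn) = (37.6300−0.0000)/(109.9800−67.6800) = 0.8896. V = [p*·37.6300 + (1−p*)·0.0000]/1.01 = 24.0103. B = V − Δ·S = -59.6119.
Root portfolio cost Δ·94+B reproduces V0=24.0103.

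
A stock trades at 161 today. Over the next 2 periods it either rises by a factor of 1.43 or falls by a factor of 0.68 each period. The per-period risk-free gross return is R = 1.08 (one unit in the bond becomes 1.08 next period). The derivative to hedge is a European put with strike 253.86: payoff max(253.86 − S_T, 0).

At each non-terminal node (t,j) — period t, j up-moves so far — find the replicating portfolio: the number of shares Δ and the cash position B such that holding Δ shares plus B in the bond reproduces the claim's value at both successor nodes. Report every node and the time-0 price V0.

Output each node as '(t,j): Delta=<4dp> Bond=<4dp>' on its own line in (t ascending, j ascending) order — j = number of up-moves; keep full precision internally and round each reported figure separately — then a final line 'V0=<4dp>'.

(0,0): Delta=-0.6918 Bond=186.3983
(1,0): Delta=-1.0000 Bond=235.0556
(1,1): Delta=-0.5635 Bond=171.7829
V0=75.0239

No-arbitrage ⇒ martingale measure with p* = (R−d)/(u−d) = 0.5333.
At expiry t=2: V(2,0)=179.4136, V(2,1)=97.3036, V(2,2)=0.0000
(1,0): S=109.4800. Δ = (V_up−V_dn)/(S_up−S_dn) = (97.3036−179.4136)/(156.5564−74.4464) = -1.0000. V = [p*·97.3036 + (1−p*)·179.4136]/1.08 = 125.5756. B = V − Δ·S = 235.0556.
(1,1): S=230.2300. Δ = (V_up−V_dn)/(S_up−S_dn) = (0.0000−97.3036)/(329.2289−156.5564) = -0.5635. V = [p*·0.0000 + (1−p*)·97.3036]/1.08 = 42.0448. B = V − Δ·S = 171.7829.
(0,0): S=161.0000. Δ = (V_up−V_dn)/(S_up−S_dn) = (42.0448−125.5756)/(230.2300−109.4800) = -0.6918. V = [p*·42.0448 + (1−p*)·125.5756]/1.08 = 75.0239. B = V − Δ·S = 186.3983.
Self-financing check: at every node Δ·S+B equals the discounted successor values.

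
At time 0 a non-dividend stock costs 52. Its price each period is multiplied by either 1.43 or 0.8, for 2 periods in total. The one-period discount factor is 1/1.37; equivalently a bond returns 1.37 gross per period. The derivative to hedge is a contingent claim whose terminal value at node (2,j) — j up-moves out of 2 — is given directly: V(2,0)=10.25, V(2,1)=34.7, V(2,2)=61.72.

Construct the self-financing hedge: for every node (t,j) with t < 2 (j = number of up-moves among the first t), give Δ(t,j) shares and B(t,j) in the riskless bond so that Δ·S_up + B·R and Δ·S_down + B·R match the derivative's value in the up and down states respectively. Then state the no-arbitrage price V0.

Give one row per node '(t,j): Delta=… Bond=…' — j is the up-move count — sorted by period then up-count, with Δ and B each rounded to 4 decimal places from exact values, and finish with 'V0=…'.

(0,0): Delta=0.5966 Bond=-0.8679
(1,0): Delta=0.9329 Bond=-15.1807
(1,1): Delta=0.5768 Bond=0.2839
V0=30.1543

No-arbitrage ⇒ martingale measure with p* = (R−d)/(u−d) = 0.9048.
Terminal values V(2,·): V(2,0)=10.2500, V(2,1)=34.7000, V(2,2)=61.7200
  t=1,j=0: stock 41.6000 → up 59.4880 (V=34.7000), down 33.2800 (V=10.2500). Price 23.6288; hedge Δ=0.9329, bond B=-15.1807.
  t=1,j=1: stock 74.3600 → up 106.3348 (V=61.7200), down 59.4880 (V=34.7000). Price 43.1727; hedge Δ=0.5768, bond B=0.2839.
  t=0,j=0: stock 52.0000 → up 74.3600 (V=43.1727), down 41.6000 (V=23.6288). Price 30.1543; hedge Δ=0.5966, bond B=-0.8679.
Root portfolio cost Δ·52+B reproduces V0=30.1543.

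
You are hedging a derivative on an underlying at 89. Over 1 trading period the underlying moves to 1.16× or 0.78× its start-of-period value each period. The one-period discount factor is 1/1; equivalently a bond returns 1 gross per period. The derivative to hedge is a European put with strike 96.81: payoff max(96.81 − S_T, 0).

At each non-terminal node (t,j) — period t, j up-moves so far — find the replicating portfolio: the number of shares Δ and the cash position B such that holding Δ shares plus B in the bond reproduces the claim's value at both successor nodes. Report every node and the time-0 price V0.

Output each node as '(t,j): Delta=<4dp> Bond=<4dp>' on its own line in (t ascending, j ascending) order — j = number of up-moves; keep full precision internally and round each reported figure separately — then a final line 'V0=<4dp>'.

(0,0): Delta=-0.8099 Bond=83.6116
V0=11.5326

No-arbitrage ⇒ martingale measure with p* = (R−d)/(u−d) = 0.5789.
Payoff layer (t=1): V(1,0)=27.3900, V(1,1)=0.0000
Node (0,0) S=89.0000: V=(p*·0.0000+(1−p*)·27.3900)/1=11.5326; Δ=(0.0000−27.3900)/(103.2400−69.4200)=-0.8099; B=V−Δ·S=83.6116
The time-0 hedge costs 11.5326, which is the no-arbitrage price.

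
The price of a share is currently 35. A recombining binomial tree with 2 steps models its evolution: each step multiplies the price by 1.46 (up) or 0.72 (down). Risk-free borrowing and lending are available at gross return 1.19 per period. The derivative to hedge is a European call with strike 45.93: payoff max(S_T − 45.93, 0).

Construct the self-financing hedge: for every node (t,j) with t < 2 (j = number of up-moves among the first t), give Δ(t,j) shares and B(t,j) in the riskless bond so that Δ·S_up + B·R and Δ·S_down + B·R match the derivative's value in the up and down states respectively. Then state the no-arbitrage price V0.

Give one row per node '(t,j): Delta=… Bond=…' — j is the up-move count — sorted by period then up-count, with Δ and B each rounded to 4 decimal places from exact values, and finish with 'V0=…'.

Risk-neutral probability p* = (R−d)/(u−d) = (1.19−0.72)/(1.46−0.72) = 0.6351.
Terminal values V(2,·): V(2,0)=0.0000, V(2,1)=0.0000, V(2,2)=28.6760
  t=1,j=0: stock 25.2000 → up 36.7920 (V=0.0000), down 18.1440 (V=0.0000). Price 0.0000; hedge Δ=0.0000, bond B=0.0000.
  t=1,j=1: stock 51.1000 → up 74.6060 (V=28.6760), down 36.7920 (V=0.0000). Price 15.3052; hedge Δ=0.7583, bond B=-23.4462.
  t=0,j=0: stock 35.0000 → up 51.1000 (V=15.3052), down 25.2000 (V=0.0000). Price 8.1688; hedge Δ=0.5909, bond B=-12.5139.
Root portfolio cost Δ·35+B reproduces V0=8.1688.

(0,0): Delta=0.5909 Bond=-12.5139
(1,0): Delta=0.0000 Bond=0.0000
(1,1): Delta=0.7583 Bond=-23.4462
V0=8.1688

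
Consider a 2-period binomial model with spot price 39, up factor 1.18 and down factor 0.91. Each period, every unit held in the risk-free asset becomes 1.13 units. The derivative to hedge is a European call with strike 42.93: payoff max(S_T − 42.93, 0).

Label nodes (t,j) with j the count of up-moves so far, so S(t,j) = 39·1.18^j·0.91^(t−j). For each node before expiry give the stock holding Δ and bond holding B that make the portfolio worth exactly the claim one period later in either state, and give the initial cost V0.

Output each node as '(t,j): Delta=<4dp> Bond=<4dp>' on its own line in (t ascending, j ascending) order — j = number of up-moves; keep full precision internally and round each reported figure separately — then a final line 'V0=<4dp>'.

Risk-neutral probability p* = (R−d)/(u−d) = (1.13−0.91)/(1.18−0.91) = 0.8148.
Terminal values V(2,·): V(2,0)=0.0000, V(2,1)=0.0000, V(2,2)=11.3736
Node (1,0) S=35.4900: V=(p*·0.0000+(1−p*)·0.0000)/1.13=0.0000; Δ=(0.0000−0.0000)/(41.8782−32.2959)=0.0000; B=V−Δ·S=0.0000
Node (1,1) S=46.0200: V=(p*·11.3736+(1−p*)·0.0000)/1.13=8.2012; Δ=(11.3736−0.0000)/(54.3036−41.8782)=0.9154; B=V−Δ·S=-33.9232
Node (0,0) S=39.0000: V=(p*·8.2012+(1−p*)·0.0000)/1.13=5.9137; Δ=(8.2012−0.0000)/(46.0200−35.4900)=0.7788; B=V−Δ·S=-24.4612
Root portfolio cost Δ·39+B reproduces V0=5.9137.

(0,0): Delta=0.7788 Bond=-24.4612
(1,0): Delta=0.0000 Bond=0.0000
(1,1): Delta=0.9154 Bond=-33.9232
V0=5.9137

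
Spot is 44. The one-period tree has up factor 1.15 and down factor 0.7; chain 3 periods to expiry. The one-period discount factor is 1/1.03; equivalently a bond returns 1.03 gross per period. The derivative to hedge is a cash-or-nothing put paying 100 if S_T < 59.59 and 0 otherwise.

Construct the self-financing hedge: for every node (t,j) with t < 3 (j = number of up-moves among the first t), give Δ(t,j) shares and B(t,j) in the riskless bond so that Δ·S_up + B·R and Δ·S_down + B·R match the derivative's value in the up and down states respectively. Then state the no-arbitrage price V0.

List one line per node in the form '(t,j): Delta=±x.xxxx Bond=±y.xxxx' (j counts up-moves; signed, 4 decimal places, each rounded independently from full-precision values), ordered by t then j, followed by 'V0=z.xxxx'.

No-arbitrage ⇒ martingale measure with p* = (R−d)/(u−d) = 0.7333.
Terminal values V(3,·): V(3,0)=100.0000, V(3,1)=100.0000, V(3,2)=100.0000, V(3,3)=0.0000
Node (2,0) S=21.5600: V=(p*·100.0000+(1−p*)·100.0000)/1.03=97.0874; Δ=(100.0000−100.0000)/(24.7940−15.0920)=0.0000; B=V−Δ·S=97.0874
Node (2,1) S=35.4200: V=(p*·100.0000+(1−p*)·100.0000)/1.03=97.0874; Δ=(100.0000−100.0000)/(40.7330−24.7940)=0.0000; B=V−Δ·S=97.0874
Node (2,2) S=58.1900: V=(p*·0.0000+(1−p*)·100.0000)/1.03=25.8900; Δ=(0.0000−100.0000)/(66.9185−40.7330)=-3.8189; B=V−Δ·S=248.1122
Node (1,0) S=30.8000: V=(p*·97.0874+(1−p*)·97.0874)/1.03=94.2596; Δ=(97.0874−97.0874)/(35.4200−21.5600)=0.0000; B=V−Δ·S=94.2596
Node (1,1) S=50.6000: V=(p*·25.8900+(1−p*)·97.0874)/1.03=43.5689; Δ=(25.8900−97.0874)/(58.1900−35.4200)=-3.1268; B=V−Δ·S=201.7853
Node (0,0) S=44.0000: V=(p*·43.5689+(1−p*)·94.2596)/1.03=55.4237; Δ=(43.5689−94.2596)/(50.6000−30.8000)=-2.5601; B=V−Δ·S=168.0697
Check: Δ(0,0)·S0 + B(0,0) = 55.4237 = V0.

(0,0): Delta=-2.5601 Bond=168.0697
(1,0): Delta=0.0000 Bond=94.2596
(1,1): Delta=-3.1268 Bond=201.7853
(2,0): Delta=0.0000 Bond=97.0874
(2,1): Delta=0.0000 Bond=97.0874
(2,2): Delta=-3.8189 Bond=248.1122
V0=55.4237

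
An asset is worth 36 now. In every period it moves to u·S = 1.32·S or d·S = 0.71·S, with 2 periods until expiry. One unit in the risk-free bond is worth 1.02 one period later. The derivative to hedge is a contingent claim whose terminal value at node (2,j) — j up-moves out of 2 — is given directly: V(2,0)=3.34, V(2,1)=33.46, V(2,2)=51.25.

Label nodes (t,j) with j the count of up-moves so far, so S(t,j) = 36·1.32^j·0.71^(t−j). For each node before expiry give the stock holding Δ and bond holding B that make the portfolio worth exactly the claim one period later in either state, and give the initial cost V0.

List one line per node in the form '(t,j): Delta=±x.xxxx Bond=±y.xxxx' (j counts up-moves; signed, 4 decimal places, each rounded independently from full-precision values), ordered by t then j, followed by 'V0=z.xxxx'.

(0,0): Delta=1.0649 Bond=-8.7635
(1,0): Delta=1.9318 Bond=-31.0958
(1,1): Delta=0.6137 Bond=12.5035
V0=29.5746

Risk-neutral probability p* = (R−d)/(u−d) = (1.02−0.71)/(1.32−0.71) = 0.5082.
Payoff layer (t=2): V(2,0)=3.3400, V(2,1)=33.4600, V(2,2)=51.2500
(1,0): S=25.5600. Δ = (V_up−V_dn)/(S_up−S_dn) = (33.4600−3.3400)/(33.7392−18.1476) = 1.9318. V = [p*·33.4600 + (1−p*)·3.3400]/1.02 = 18.2813. B = V − Δ·S = -31.0958.
(1,1): S=47.5200. Δ = (V_up−V_dn)/(S_up−S_dn) = (51.2500−33.4600)/(62.7264−33.7392) = 0.6137. V = [p*·51.2500 + (1−p*)·33.4600]/1.02 = 41.6675. B = V − Δ·S = 12.5035.
(0,0): S=36.0000. Δ = (V_up−V_dn)/(S_up−S_dn) = (41.6675−18.2813)/(47.5200−25.5600) = 1.0649. V = [p*·41.6675 + (1−p*)·18.2813]/1.02 = 29.5746. B = V − Δ·S = -8.7635.
Root portfolio cost Δ·36+B reproduces V0=29.5746.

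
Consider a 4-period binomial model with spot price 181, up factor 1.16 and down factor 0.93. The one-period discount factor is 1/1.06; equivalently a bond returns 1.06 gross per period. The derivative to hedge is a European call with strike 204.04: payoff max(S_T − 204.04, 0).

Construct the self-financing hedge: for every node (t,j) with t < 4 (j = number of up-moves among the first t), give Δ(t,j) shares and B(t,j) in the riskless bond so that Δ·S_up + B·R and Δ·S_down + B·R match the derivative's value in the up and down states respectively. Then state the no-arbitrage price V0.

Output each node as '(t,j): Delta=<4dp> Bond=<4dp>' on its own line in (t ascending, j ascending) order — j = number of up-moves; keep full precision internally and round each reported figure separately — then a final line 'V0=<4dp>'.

No-arbitrage ⇒ martingale measure with p* = (R−d)/(u−d) = 0.5652.
Terminal payoffs: V(4,0)=0.0000, V(4,1)=0.0000, V(4,2)=6.6095, V(4,3)=58.7056, V(4,4)=123.6857
(3,0): S=145.5886. Δ = (V_up−V_dn)/(S_up−S_dn) = (0.0000−0.0000)/(168.8828−135.3974) = 0.0000. V = [p*·0.0000 + (1−p*)·0.0000]/1.06 = 0.0000. B = V − Δ·S = 0.0000.
(3,1): S=181.5944. Δ = (V_up−V_dn)/(S_up−S_dn) = (6.6095−0.0000)/(210.6495−168.8828) = 0.1582. V = [p*·6.6095 + (1−p*)·0.0000]/1.06 = 3.5243. B = V − Δ·S = -25.2126.
(3,2): S=226.5048. Δ = (V_up−V_dn)/(S_up−S_dn) = (58.7056−6.6095)/(262.7456−210.6495) = 1.0000. V = [p*·58.7056 + (1−p*)·6.6095]/1.06 = 34.0143. B = V − Δ·S = -192.4906.
(3,3): S=282.5222. Δ = (V_up−V_dn)/(S_up−S_dn) = (123.6857−58.7056)/(327.7257−262.7456) = 1.0000. V = [p*·123.6857 + (1−p*)·58.7056]/1.06 = 90.0316. B = V − Δ·S = -192.4906.
(2,0): S=156.5469. Δ = (V_up−V_dn)/(S_up−S_dn) = (3.5243−0.0000)/(181.5944−145.5886) = 0.0979. V = [p*·3.5243 + (1−p*)·0.0000]/1.06 = 1.8793. B = V − Δ·S = -13.4440.
(2,1): S=195.2628. Δ = (V_up−V_dn)/(S_up−S_dn) = (34.0143−3.5243)/(226.5048−181.5944) = 0.6789. V = [p*·34.0143 + (1−p*)·3.5243]/1.06 = 19.5828. B = V − Δ·S = -112.9821.
(2,2): S=243.5536. Δ = (V_up−V_dn)/(S_up−S_dn) = (90.0316−34.0143)/(282.5222−226.5048) = 1.0000. V = [p*·90.0316 + (1−p*)·34.0143]/1.06 = 61.9587. B = V − Δ·S = -181.5949.
(1,0): S=168.3300. Δ = (V_up−V_dn)/(S_up−S_dn) = (19.5828−1.8793)/(195.2628−156.5469) = 0.4573. V = [p*·19.5828 + (1−p*)·1.8793]/1.06 = 11.2129. B = V − Δ·S = -65.7591.
(1,1): S=209.9600. Δ = (V_up−V_dn)/(S_up−S_dn) = (61.9587−19.5828)/(243.5536−195.2628) = 0.8775. V = [p*·61.9587 + (1−p*)·19.5828]/1.06 = 41.0702. B = V − Δ·S = -143.1729.
(0,0): S=181.0000. Δ = (V_up−V_dn)/(S_up−S_dn) = (41.0702−11.2129)/(209.9600−168.3300) = 0.7172. V = [p*·41.0702 + (1−p*)·11.2129]/1.06 = 26.4988. B = V − Δ·S = -103.3158.
Each (Δ,B) replicates both successor values, so the strategy is self-financing and V0 is arbitrage-free.

(0,0): Delta=0.7172 Bond=-103.3158
(1,0): Delta=0.4573 Bond=-65.7591
(1,1): Delta=0.8775 Bond=-143.1729
(2,0): Delta=0.0979 Bond=-13.4440
(2,1): Delta=0.6789 Bond=-112.9821
(2,2): Delta=1.0000 Bond=-181.5949
(3,0): Delta=0.0000 Bond=0.0000
(3,1): Delta=0.1582 Bond=-25.2126
(3,2): Delta=1.0000 Bond=-192.4906
(3,3): Delta=1.0000 Bond=-192.4906
V0=26.4988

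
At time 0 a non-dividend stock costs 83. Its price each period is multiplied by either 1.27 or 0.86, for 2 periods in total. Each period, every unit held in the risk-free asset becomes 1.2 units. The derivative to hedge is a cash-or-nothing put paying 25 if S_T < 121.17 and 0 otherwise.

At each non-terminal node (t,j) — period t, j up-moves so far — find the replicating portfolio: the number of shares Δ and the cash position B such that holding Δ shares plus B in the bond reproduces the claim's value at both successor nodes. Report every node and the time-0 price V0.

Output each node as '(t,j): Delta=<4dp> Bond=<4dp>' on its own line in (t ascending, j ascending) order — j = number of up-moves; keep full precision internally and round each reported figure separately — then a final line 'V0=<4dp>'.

Since d<R<u, set p* = (R−d)/(u−d) = 0.8293; price each node as the discounted p*-expectation of its children.
Terminal values V(2,·): V(2,0)=25.0000, V(2,1)=25.0000, V(2,2)=0.0000
(1,0): S=71.3800. Δ = (V_up−V_dn)/(S_up−S_dn) = (25.0000−25.0000)/(90.6526−61.3868) = 0.0000. V = [p*·25.0000 + (1−p*)·25.0000]/1.2 = 20.8333. B = V − Δ·S = 20.8333.
(1,1): S=105.4100. Δ = (V_up−V_dn)/(S_up−S_dn) = (0.0000−25.0000)/(133.8707−90.6526) = -0.5785. V = [p*·0.0000 + (1−p*)·25.0000]/1.2 = 3.5569. B = V − Δ·S = 64.5325.
(0,0): S=83.0000. Δ = (V_up−V_dn)/(S_up−S_dn) = (3.5569−20.8333)/(105.4100−71.3800) = -0.5077. V = [p*·3.5569 + (1−p*)·20.8333]/1.2 = 5.4221. B = V − Δ·S = 47.5597.
Each (Δ,B) replicates both successor values, so the strategy is self-financing and V0 is arbitrage-free.

(0,0): Delta=-0.5077 Bond=47.5597
(1,0): Delta=0.0000 Bond=20.8333
(1,1): Delta=-0.5785 Bond=64.5325
V0=5.4221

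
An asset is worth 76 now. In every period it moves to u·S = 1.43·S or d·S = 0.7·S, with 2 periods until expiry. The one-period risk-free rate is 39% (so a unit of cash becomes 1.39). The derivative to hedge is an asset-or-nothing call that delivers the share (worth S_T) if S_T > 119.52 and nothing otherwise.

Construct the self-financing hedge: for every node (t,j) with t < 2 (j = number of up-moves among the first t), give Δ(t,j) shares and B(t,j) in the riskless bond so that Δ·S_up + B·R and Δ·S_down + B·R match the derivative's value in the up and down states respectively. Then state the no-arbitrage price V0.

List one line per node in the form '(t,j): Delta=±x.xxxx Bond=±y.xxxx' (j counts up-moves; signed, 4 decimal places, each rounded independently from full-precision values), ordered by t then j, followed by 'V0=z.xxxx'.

(0,0): Delta=1.9048 Bond=-72.9050
(1,0): Delta=0.0000 Bond=0.0000
(1,1): Delta=1.9589 Bond=-107.2127
V0=71.8635

No-arbitrage ⇒ martingale measure with p* = (R−d)/(u−d) = 0.9452.
Payoff layer (t=2): V(2,0)=0.0000, V(2,1)=0.0000, V(2,2)=155.4124
(1,0): S=53.2000. Δ = (V_up−V_dn)/(S_up−S_dn) = (0.0000−0.0000)/(76.0760−37.2400) = 0.0000. V = [p*·0.0000 + (1−p*)·0.0000]/1.39 = 0.0000. B = V − Δ·S = 0.0000.
(1,1): S=108.6800. Δ = (V_up−V_dn)/(S_up−S_dn) = (155.4124−0.0000)/(155.4124−76.0760) = 1.9589. V = [p*·155.4124 + (1−p*)·0.0000]/1.39 = 105.6810. B = V − Δ·S = -107.2127.
(0,0): S=76.0000. Δ = (V_up−V_dn)/(S_up−S_dn) = (105.6810−0.0000)/(108.6800−53.2000) = 1.9048. V = [p*·105.6810 + (1−p*)·0.0000]/1.39 = 71.8635. B = V − Δ·S = -72.9050.
The time-0 hedge costs 71.8635, which is the no-arbitrage price.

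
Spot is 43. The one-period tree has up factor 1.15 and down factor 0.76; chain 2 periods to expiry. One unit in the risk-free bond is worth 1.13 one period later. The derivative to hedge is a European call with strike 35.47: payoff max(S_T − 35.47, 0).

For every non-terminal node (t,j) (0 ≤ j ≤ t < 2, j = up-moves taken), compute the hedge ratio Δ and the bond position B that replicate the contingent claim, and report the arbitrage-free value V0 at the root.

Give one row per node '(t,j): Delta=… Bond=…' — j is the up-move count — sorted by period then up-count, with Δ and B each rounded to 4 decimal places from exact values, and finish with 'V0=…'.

Under the risk-neutral measure, an up-move has probability p* = (R−d)/(u−d) = 0.9487 and values discount at R = 1.13.
Terminal payoffs: V(2,0)=0.0000, V(2,1)=2.1120, V(2,2)=21.3975
Node (1,0) S=32.6800: V=(p*·2.1120+(1−p*)·0.0000)/1.13=1.7732; Δ=(2.1120−0.0000)/(37.5820−24.8368)=0.1657; B=V−Δ·S=-3.6422
Node (1,1) S=49.4500: V=(p*·21.3975+(1−p*)·2.1120)/1.13=18.0606; Δ=(21.3975−2.1120)/(56.8675−37.5820)=1.0000; B=V−Δ·S=-31.3894
Node (0,0) S=43.0000: V=(p*·18.0606+(1−p*)·1.7732)/1.13=15.2437; Δ=(18.0606−1.7732)/(49.4500−32.6800)=0.9712; B=V−Δ·S=-26.5190
Each (Δ,B) replicates both successor values, so the strategy is self-financing and V0 is arbitrage-free.

(0,0): Delta=0.9712 Bond=-26.5190
(1,0): Delta=0.1657 Bond=-3.6422
(1,1): Delta=1.0000 Bond=-31.3894
V0=15.2437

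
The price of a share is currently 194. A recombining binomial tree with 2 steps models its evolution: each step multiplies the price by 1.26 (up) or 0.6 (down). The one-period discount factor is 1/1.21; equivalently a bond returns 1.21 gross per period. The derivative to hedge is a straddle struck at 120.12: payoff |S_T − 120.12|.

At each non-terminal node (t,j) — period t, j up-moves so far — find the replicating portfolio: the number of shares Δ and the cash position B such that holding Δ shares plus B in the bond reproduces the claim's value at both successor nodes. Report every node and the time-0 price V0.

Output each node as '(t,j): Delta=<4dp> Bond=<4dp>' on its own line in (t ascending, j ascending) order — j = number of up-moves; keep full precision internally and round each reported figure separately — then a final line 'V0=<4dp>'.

(0,0): Delta=0.9508 Bond=-72.1100
(1,0): Delta=-0.3090 Bond=59.3869
(1,1): Delta=1.0000 Bond=-99.2727
V0=112.3506

No-arbitrage ⇒ martingale measure with p* = (R−d)/(u−d) = 0.9242.
Payoff layer (t=2): V(2,0)=50.2800, V(2,1)=26.5440, V(2,2)=187.8744
(1,0): S=116.4000. Δ = (V_up−V_dn)/(S_up−S_dn) = (26.5440−50.2800)/(146.6640−69.8400) = -0.3090. V = [p*·26.5440 + (1−p*)·50.2800]/1.21 = 23.4233. B = V − Δ·S = 59.3869.
(1,1): S=244.4400. Δ = (V_up−V_dn)/(S_up−S_dn) = (187.8744−26.5440)/(307.9944−146.6640) = 1.0000. V = [p*·187.8744 + (1−p*)·26.5440]/1.21 = 145.1673. B = V − Δ·S = -99.2727.
(0,0): S=194.0000. Δ = (V_up−V_dn)/(S_up−S_dn) = (145.1673−23.4233)/(244.4400−116.4000) = 0.9508. V = [p*·145.1673 + (1−p*)·23.4233]/1.21 = 112.3506. B = V − Δ·S = -72.1100.
Check: Δ(0,0)·S0 + B(0,0) = 112.3506 = V0.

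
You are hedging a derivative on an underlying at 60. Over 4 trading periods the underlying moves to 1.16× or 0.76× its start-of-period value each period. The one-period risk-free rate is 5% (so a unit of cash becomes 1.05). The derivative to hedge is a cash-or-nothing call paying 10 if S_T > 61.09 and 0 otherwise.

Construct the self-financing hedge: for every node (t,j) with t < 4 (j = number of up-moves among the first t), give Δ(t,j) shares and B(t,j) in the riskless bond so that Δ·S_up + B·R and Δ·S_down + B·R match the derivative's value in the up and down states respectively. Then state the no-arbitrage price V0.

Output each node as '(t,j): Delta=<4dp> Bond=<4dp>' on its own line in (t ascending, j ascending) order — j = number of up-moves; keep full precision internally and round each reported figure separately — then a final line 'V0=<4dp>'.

(0,0): Delta=0.1561 Bond=-3.6432
(1,0): Delta=0.2614 Bond=-8.6270
(1,1): Delta=0.1299 Bond=-2.0041
(2,0): Delta=0.0000 Bond=0.0000
(2,1): Delta=0.3263 Bond=-12.4943
(2,2): Delta=0.0811 Bond=1.8367
(3,0): Delta=0.0000 Bond=0.0000
(3,1): Delta=0.0000 Bond=0.0000
(3,2): Delta=0.4074 Bond=-18.0952
(3,3): Delta=0.0000 Bond=9.5238
V0=5.7216

No-arbitrage ⇒ martingale measure with p* = (R−d)/(u−d) = 0.7250.
Terminal values V(4,·): V(4,0)=0.0000, V(4,1)=0.0000, V(4,2)=0.0000, V(4,3)=10.0000, V(4,4)=10.0000
(3,0): S=26.3386. Δ = (V_up−V_dn)/(S_up−S_dn) = (0.0000−0.0000)/(30.5527−20.0173) = 0.0000. V = [p*·0.0000 + (1−p*)·0.0000]/1.05 = 0.0000. B = V − Δ·S = 0.0000.
(3,1): S=40.2010. Δ = (V_up−V_dn)/(S_up−S_dn) = (0.0000−0.0000)/(46.6331−30.5527) = 0.0000. V = [p*·0.0000 + (1−p*)·0.0000]/1.05 = 0.0000. B = V − Δ·S = 0.0000.
(3,2): S=61.3594. Δ = (V_up−V_dn)/(S_up−S_dn) = (10.0000−0.0000)/(71.1769−46.6331) = 0.4074. V = [p*·10.0000 + (1−p*)·0.0000]/1.05 = 6.9048. B = V − Δ·S = -18.0952.
(3,3): S=93.6538. Δ = (V_up−V_dn)/(S_up−S_dn) = (10.0000−10.0000)/(108.6384−71.1769) = 0.0000. V = [p*·10.0000 + (1−p*)·10.0000]/1.05 = 9.5238. B = V − Δ·S = 9.5238.
(2,0): S=34.6560. Δ = (V_up−V_dn)/(S_up−S_dn) = (0.0000−0.0000)/(40.2010−26.3386) = 0.0000. V = [p*·0.0000 + (1−p*)·0.0000]/1.05 = 0.0000. B = V − Δ·S = 0.0000.
(2,1): S=52.8960. Δ = (V_up−V_dn)/(S_up−S_dn) = (6.9048−0.0000)/(61.3594−40.2010) = 0.3263. V = [p*·6.9048 + (1−p*)·0.0000]/1.05 = 4.7676. B = V − Δ·S = -12.4943.
(2,2): S=80.7360. Δ = (V_up−V_dn)/(S_up−S_dn) = (9.5238−6.9048)/(93.6538−61.3594) = 0.0811. V = [p*·9.5238 + (1−p*)·6.9048]/1.05 = 8.3844. B = V − Δ·S = 1.8367.
(1,0): S=45.6000. Δ = (V_up−V_dn)/(S_up−S_dn) = (4.7676−0.0000)/(52.8960−34.6560) = 0.2614. V = [p*·4.7676 + (1−p*)·0.0000]/1.05 = 3.2919. B = V − Δ·S = -8.6270.
(1,1): S=69.6000. Δ = (V_up−V_dn)/(S_up−S_dn) = (8.3844−4.7676)/(80.7360−52.8960) = 0.1299. V = [p*·8.3844 + (1−p*)·4.7676]/1.05 = 7.0378. B = V − Δ·S = -2.0041.
(0,0): S=60.0000. Δ = (V_up−V_dn)/(S_up−S_dn) = (7.0378−3.2919)/(69.6000−45.6000) = 0.1561. V = [p*·7.0378 + (1−p*)·3.2919]/1.05 = 5.7216. B = V − Δ·S = -3.6432.
Self-financing check: at every node Δ·S+B equals the discounted successor values.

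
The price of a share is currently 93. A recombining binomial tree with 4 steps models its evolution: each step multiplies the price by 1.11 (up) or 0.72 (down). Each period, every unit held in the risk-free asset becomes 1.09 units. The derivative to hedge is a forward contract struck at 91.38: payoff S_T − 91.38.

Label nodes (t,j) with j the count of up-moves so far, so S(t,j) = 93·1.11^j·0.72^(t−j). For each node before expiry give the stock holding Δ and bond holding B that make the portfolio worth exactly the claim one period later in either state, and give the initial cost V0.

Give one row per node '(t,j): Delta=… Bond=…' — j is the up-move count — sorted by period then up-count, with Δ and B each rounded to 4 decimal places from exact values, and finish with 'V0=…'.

The replicating-portfolio and risk-neutral prices coincide; use p* = (1.09−0.72)/(1.11−0.72) = 0.9487 for the latter.
Terminal payoffs: V(4,0)=-66.3873, V(4,1)=-52.8496, V(4,2)=-31.9790, V(4,3)=0.1966, V(4,4)=49.8005
  t=3,j=0: stock 34.7121 → up 38.5304 (V=-52.8496), down 24.9927 (V=-66.3873). Price -49.1228; hedge Δ=1.0000, bond B=-83.8349.
  t=3,j=1: stock 53.5144 → up 59.4010 (V=-31.9790), down 38.5304 (V=-52.8496). Price -30.3204; hedge Δ=1.0000, bond B=-83.8349.
  t=3,j=2: stock 82.5014 → up 91.5766 (V=0.1966), down 59.4010 (V=-31.9790). Price -1.3334; hedge Δ=1.0000, bond B=-83.8349.
  t=3,j=3: stock 127.1897 → up 141.1805 (V=49.8005), down 91.5766 (V=0.1966). Price 43.3548; hedge Δ=1.0000, bond B=-83.8349.
  t=2,j=0: stock 48.2112 → up 53.5144 (V=-30.3204), down 34.7121 (V=-49.1228). Price -28.7015; hedge Δ=1.0000, bond B=-76.9127.
  t=2,j=1: stock 74.3256 → up 82.5014 (V=-1.3334), down 53.5144 (V=-30.3204). Price -2.5871; hedge Δ=1.0000, bond B=-76.9127.
  t=2,j=2: stock 114.5853 → up 127.1897 (V=43.3548), down 82.5014 (V=-1.3334). Price 37.6726; hedge Δ=1.0000, bond B=-76.9127.
  t=1,j=0: stock 66.9600 → up 74.3256 (V=-2.5871), down 48.2112 (V=-28.7015). Price -3.6021; hedge Δ=1.0000, bond B=-70.5621.
  t=1,j=1: stock 103.2300 → up 114.5853 (V=37.6726), down 74.3256 (V=-2.5871). Price 32.6679; hedge Δ=1.0000, bond B=-70.5621.
  t=0,j=0: stock 93.0000 → up 103.2300 (V=32.6679), down 66.9600 (V=-3.6021). Price 28.2641; hedge Δ=1.0000, bond B=-64.7359.
The time-0 hedge costs 28.2641, which is the no-arbitrage price.

(0,0): Delta=1.0000 Bond=-64.7359
(1,0): Delta=1.0000 Bond=-70.5621
(1,1): Delta=1.0000 Bond=-70.5621
(2,0): Delta=1.0000 Bond=-76.9127
(2,1): Delta=1.0000 Bond=-76.9127
(2,2): Delta=1.0000 Bond=-76.9127
(3,0): Delta=1.0000 Bond=-83.8349
(3,1): Delta=1.0000 Bond=-83.8349
(3,2): Delta=1.0000 Bond=-83.8349
(3,3): Delta=1.0000 Bond=-83.8349
V0=28.2641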